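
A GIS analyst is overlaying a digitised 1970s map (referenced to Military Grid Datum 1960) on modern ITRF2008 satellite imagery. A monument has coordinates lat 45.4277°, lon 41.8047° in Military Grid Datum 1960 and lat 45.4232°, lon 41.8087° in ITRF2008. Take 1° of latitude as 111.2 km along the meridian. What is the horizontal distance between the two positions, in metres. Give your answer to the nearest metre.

590 m

Δφ = 45.4232° − 45.4277° = -0.0045°; Δλ = 41.8087° − 41.8047° = +0.0040°.
ΔN = Δφ × 111200 = -500.4 m; ΔE = Δλ × 111200 × cos(45.4277°) = +0.0040 × 111200 × 0.701809 = 312.2 m.
Distance = √(ΔE² + ΔN²) = √(312.2² + (-500.4)²) = 589.8 m.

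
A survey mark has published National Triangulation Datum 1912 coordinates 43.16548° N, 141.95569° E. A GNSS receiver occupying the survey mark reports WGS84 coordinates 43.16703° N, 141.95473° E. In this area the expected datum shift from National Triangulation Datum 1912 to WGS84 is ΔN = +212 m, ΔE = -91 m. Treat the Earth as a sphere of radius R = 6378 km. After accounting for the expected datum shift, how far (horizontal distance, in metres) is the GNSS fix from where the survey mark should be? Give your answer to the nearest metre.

42 m

Observed coordinate differences: Δφ = +0.00155°, Δλ = -0.00096°.
Converting to metres (1° lat = 111317 m, cos φ = 0.729381): observed ΔN = 172.5 m, observed ΔE = -77.9 m.
Subtracting the expected shift leaves a residual of 172.5 − (212) = -39.5 m north and -77.9 − (-91) = 13.1 m east.
Residual distance = √((-39.5)² + 13.1²) = 41.6 m.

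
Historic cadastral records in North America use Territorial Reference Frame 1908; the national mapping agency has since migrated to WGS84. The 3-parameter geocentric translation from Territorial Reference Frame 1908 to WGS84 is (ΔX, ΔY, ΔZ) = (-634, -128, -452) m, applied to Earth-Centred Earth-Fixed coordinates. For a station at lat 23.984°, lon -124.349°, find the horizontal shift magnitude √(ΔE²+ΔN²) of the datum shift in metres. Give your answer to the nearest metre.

752 m

At φ = 23.984°, λ = -124.349°: sin φ = 0.406482, cos φ = 0.913659, sin λ = -0.825616, cos λ = -0.564232.
ΔE = −sin λ·ΔX + cos λ·ΔY = −(-0.825616)·(-634) + (-0.564232)·(-128) = -451.22 m.
ΔN = −sin φ cos λ·ΔX − sin φ sin λ·ΔY + cos φ·ΔZ = −(0.406482)(-0.564232)(-634) − (0.406482)(-0.825616)(-128) + (0.913659)(-452) = -601.34 m.
Horizontal magnitude = √(ΔE² + ΔN²) = √((-451.22)² + (-601.34)²) = 751.80 m.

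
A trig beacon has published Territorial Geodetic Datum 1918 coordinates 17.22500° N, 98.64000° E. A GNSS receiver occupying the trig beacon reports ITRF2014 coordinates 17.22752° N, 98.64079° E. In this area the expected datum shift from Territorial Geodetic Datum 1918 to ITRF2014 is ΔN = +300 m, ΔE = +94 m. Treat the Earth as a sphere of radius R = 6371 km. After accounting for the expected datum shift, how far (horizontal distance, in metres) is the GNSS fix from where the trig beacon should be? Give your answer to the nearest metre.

Observed coordinate differences: Δφ = +0.00252°, Δλ = +0.00079°.
Converting to metres (1° lat = 111195 m, cos φ = 0.955149): observed ΔN = 280.2 m, observed ΔE = 83.9 m.
Subtracting the expected shift leaves a residual of 280.2 − (300) = -19.8 m north and 83.9 − (94) = -10.1 m east.
Residual distance = √((-19.8)² + (-10.1)²) = 22.2 m.

22 m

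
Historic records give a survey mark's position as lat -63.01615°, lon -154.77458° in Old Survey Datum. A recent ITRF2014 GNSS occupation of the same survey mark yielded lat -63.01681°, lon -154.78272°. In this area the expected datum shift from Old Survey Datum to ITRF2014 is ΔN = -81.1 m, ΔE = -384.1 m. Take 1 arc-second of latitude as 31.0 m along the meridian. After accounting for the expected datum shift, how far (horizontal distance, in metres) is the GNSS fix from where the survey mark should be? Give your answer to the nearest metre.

Observed coordinate differences: Δφ = -0.00066°, Δλ = -0.00814°.
Converting to metres (1° lat = 111600 m, cos φ = 0.453739): observed ΔN = -73.7 m, observed ΔE = -412.2 m.
Subtracting the expected shift leaves a residual of -73.7 − (-81.1) = 7.4 m north and -412.2 − (-384.1) = -28.1 m east.
Residual distance = √(7.4² + (-28.1)²) = 29.1 m.

29 m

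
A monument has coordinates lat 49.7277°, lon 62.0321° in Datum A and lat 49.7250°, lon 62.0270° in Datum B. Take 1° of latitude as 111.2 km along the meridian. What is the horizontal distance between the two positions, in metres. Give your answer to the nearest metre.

Δφ = 49.7250° − 49.7277° = -0.0027°; Δλ = 62.0270° − 62.0321° = -0.0051°.
ΔN = Δφ × 111200 = -300.2 m; ΔE = Δλ × 111200 × cos(49.7277°) = -0.0051 × 111200 × 0.646421 = -366.6 m.
Distance = √(ΔE² + ΔN²) = √((-366.6)² + (-300.2)²) = 473.9 m.

474 m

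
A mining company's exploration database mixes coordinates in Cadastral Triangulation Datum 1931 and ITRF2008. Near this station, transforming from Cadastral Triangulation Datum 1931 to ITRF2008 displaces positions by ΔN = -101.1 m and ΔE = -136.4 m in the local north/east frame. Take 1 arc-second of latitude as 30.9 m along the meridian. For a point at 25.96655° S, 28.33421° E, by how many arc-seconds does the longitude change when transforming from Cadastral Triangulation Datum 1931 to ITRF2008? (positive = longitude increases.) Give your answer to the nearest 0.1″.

Δλ = -4.9″

At latitude -25.96655°, cos φ = 0.899050.
1″ of longitude at this latitude = 30.90 × cos φ = 27.7806 m, so Δλ = -136.4 / 27.7806 = -4.910″.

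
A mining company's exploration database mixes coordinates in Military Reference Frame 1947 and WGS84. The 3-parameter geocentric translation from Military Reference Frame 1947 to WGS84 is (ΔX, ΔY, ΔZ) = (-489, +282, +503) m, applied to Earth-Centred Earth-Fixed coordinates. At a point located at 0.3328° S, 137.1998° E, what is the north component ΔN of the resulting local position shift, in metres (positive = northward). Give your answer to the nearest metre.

At φ = -0.3328°, λ = 137.1998°: sin φ = -0.005808, cos φ = 0.999983, sin λ = 0.679444, cos λ = -0.733727.
ΔN = −sin φ cos λ·ΔX − sin φ sin λ·ΔY + cos φ·ΔZ = −(-0.005808)(-0.733727)(-489) − (-0.005808)(0.679444)(282) + (0.999983)(503) = 506.19 m.

ΔN = 506 m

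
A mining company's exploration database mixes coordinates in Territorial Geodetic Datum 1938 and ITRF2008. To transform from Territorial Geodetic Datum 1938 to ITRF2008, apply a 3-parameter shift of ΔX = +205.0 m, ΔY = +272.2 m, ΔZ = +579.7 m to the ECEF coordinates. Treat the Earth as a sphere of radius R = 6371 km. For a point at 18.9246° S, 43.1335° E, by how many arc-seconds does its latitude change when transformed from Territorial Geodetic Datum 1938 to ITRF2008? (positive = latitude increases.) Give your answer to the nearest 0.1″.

sin φ = -0.324324, cos φ = 0.945946, sin λ = 0.683701, cos λ = 0.729763.
North component: ΔN = −sin φ cos λ·ΔX − sin φ sin λ·ΔY + cos φ·ΔZ = −(-0.324324)(0.729763)(205.0) − (-0.324324)(0.683701)(272.2) + (0.945946)(579.7) = 657.24 m.
1° of latitude spans πR/180 = 111195 m, so Δφ = 657.24 / 111195 × 3600 = 21.279″.

Δφ = 21.3″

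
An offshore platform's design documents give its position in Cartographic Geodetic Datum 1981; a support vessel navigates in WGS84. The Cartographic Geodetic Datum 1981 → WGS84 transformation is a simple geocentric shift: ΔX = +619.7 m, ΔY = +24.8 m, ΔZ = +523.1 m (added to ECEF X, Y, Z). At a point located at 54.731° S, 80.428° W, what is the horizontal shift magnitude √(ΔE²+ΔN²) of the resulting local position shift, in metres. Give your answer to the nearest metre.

716 m

The local east axis at (φ, λ) is (−sin λ, cos λ, 0), so ΔE = −sin(-80.428°)·619.7 + cos(-80.428°)·24.8 = 615.20 m.
The local north axis is (−sin φ cos λ, −sin φ sin λ, cos φ), giving ΔN = 84.134 − 19.966 + 302.046 = 366.21 m.
Horizontal magnitude = √(ΔE² + ΔN²) = √(615.20² + 366.21²) = 715.95 m.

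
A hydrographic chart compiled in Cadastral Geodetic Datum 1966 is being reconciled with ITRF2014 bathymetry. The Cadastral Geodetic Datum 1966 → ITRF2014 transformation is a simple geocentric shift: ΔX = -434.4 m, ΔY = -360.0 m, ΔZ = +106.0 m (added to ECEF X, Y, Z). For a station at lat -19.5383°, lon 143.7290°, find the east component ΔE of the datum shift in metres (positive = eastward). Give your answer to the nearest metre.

The local east axis at (φ, λ) is (−sin λ, cos λ, 0), so ΔE = −sin(143.7290°)·(-434.4) + cos(143.7290°)·(-360.0) = 547.24 m.

ΔE = 547 m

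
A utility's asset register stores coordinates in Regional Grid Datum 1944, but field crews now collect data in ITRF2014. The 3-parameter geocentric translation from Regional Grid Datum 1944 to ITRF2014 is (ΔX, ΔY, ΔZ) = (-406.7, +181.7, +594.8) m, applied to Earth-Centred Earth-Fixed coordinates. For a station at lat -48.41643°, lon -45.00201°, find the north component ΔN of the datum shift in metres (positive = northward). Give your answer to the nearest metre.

ΔN = 84 m

The local north axis is (−sin φ cos λ, −sin φ sin λ, cos φ), giving ΔN = -215.099 − 96.106 + 394.776 = 83.57 m.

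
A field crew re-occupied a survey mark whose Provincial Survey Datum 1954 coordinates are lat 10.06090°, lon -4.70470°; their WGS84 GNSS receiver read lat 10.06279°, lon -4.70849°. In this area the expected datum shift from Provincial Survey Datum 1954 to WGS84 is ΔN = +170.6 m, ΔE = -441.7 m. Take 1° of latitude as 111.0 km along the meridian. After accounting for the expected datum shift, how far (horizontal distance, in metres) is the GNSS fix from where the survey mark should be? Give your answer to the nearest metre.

Observed coordinate differences: Δφ = +0.00189°, Δλ = -0.00379°.
Converting to metres (1° lat = 111000 m, cos φ = 0.984623): observed ΔN = 209.8 m, observed ΔE = -414.2 m.
Subtracting the expected shift leaves a residual of 209.8 − (170.6) = 39.2 m north and -414.2 − (-441.7) = 27.5 m east.
Residual distance = √(39.2² + 27.5²) = 47.9 m.

48 m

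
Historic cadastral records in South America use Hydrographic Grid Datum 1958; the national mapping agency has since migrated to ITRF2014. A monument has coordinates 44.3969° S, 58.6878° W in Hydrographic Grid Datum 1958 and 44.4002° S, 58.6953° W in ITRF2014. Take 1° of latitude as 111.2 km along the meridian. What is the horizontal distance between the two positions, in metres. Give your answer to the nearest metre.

700 m

Δφ = -44.4002° − -44.3969° = -0.0033°; Δλ = -58.6953° − -58.6878° = -0.0075°.
ΔN = Δφ × 111200 = -367.0 m; ΔE = Δλ × 111200 × cos(-44.3969°) = -0.0075 × 111200 × 0.714511 = -595.9 m.
Distance = √(ΔE² + ΔN²) = √((-595.9)² + (-367.0)²) = 699.8 m.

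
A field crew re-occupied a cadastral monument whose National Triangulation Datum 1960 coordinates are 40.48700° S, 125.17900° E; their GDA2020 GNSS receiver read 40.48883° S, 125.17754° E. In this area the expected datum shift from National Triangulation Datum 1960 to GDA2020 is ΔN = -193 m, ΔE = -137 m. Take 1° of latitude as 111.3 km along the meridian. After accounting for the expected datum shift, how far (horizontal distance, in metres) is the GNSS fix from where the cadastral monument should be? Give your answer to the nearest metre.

17 m

Observed coordinate differences: Δφ = -0.00183°, Δλ = -0.00146°.
Converting to metres (1° lat = 111300 m, cos φ = 0.760553): observed ΔN = -203.7 m, observed ΔE = -123.6 m.
Subtracting the expected shift leaves a residual of -203.7 − (-193) = -10.7 m north and -123.6 − (-137) = 13.4 m east.
Residual distance = √((-10.7)² + 13.4²) = 17.1 m.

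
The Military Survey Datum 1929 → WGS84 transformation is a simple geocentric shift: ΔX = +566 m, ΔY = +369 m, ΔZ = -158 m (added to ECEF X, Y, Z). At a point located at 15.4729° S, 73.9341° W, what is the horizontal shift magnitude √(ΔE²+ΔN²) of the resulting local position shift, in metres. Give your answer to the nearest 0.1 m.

677.8 m

The local east axis at (φ, λ) is (−sin λ, cos λ, 0), so ΔE = −sin(-73.9341°)·566 + cos(-73.9341°)·369 = 646.01 m.
The local north axis is (−sin φ cos λ, −sin φ sin λ, cos φ), giving ΔN = 41.788 − 94.598 − 152.274 = -205.08 m.
Horizontal magnitude = √(ΔE² + ΔN²) = √(646.01² + (-205.08)²) = 677.78 m.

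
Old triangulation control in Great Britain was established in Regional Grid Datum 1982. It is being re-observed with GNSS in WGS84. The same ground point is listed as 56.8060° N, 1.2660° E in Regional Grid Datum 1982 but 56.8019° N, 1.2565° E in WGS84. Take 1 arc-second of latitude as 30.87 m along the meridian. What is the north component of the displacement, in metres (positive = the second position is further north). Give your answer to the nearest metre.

ΔN = -456 m

Δφ = 56.8019° − 56.8060° = -0.0041°; Δλ = 1.2565° − 1.2660° = -0.0095°.
1° of latitude = 3600 × 30.87 = 111132 m.
ΔN = Δφ × 111132 = -455.6 m; ΔE = Δλ × 111132 × cos(56.8060°) = -0.0095 × 111132 × 0.547476 = -578.0 m.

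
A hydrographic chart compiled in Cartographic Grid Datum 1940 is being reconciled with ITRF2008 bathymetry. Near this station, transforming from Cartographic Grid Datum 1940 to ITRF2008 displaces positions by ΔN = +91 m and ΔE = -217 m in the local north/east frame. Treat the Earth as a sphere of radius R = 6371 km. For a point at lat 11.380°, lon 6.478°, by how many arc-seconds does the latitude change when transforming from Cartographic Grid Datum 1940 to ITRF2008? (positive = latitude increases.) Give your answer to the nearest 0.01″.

On a sphere of radius R, 1 rad of latitude = R, so Δφ = ΔN / R = 91.0 / 6371000 = 1.4283e-05 rad = 2.946″.

Δφ = 2.95″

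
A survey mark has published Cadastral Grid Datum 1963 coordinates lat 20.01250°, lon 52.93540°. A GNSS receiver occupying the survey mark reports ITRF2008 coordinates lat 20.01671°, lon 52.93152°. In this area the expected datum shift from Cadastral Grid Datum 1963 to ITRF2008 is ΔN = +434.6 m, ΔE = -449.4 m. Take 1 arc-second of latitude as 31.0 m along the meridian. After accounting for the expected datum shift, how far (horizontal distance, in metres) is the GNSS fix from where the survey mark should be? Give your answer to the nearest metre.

Observed coordinate differences: Δφ = +0.00421°, Δλ = -0.00388°.
Converting to metres (1° lat = 111600 m, cos φ = 0.939618): observed ΔN = 469.8 m, observed ΔE = -406.9 m.
Subtracting the expected shift leaves a residual of 469.8 − (434.6) = 35.2 m north and -406.9 − (-449.4) = 42.5 m east.
Residual distance = √(35.2² + 42.5²) = 55.2 m.

55 m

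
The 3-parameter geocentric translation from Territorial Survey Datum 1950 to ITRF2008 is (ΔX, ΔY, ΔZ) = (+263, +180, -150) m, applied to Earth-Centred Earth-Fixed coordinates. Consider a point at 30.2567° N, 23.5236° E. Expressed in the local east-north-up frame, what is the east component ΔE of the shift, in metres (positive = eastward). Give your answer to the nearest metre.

ΔE = 60 m

At φ = 30.2567°, λ = 23.5236°: sin φ = 0.503875, cos φ = 0.863777, sin λ = 0.399127, cos λ = 0.916896.
ΔE = −sin λ·ΔX + cos λ·ΔY = −(0.399127)·(263) + (0.916896)·(180) = 60.07 m.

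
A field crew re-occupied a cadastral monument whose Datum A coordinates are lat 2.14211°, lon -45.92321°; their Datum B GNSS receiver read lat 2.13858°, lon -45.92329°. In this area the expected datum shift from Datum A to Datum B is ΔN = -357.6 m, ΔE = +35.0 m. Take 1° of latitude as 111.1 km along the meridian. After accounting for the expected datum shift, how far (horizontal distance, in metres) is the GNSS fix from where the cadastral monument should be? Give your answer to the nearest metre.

56 m

Observed coordinate differences: Δφ = -0.00353°, Δλ = -0.00008°.
Converting to metres (1° lat = 111100 m, cos φ = 0.999301): observed ΔN = -392.2 m, observed ΔE = -8.9 m.
Subtracting the expected shift leaves a residual of -392.2 − (-357.6) = -34.6 m north and -8.9 − (35.0) = -43.9 m east.
Residual distance = √((-34.6)² + (-43.9)²) = 55.9 m.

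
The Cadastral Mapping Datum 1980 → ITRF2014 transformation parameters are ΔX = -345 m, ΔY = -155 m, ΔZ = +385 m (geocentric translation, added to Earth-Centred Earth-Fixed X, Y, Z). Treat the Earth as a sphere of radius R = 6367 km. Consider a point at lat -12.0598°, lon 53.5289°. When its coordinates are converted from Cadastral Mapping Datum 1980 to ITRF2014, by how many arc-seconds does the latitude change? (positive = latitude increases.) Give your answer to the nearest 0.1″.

Δφ = 10.0″

sin φ = -0.208932, cos φ = 0.977930, sin λ = 0.804157, cos λ = 0.594417.
North component: ΔN = −sin φ cos λ·ΔX − sin φ sin λ·ΔY + cos φ·ΔZ = −(-0.208932)(0.594417)(-345) − (-0.208932)(0.804157)(-155) + (0.977930)(385) = 307.61 m.
1° of latitude spans πR/180 = 111125 m, so Δφ = 307.61 / 111125 × 3600 = 9.965″.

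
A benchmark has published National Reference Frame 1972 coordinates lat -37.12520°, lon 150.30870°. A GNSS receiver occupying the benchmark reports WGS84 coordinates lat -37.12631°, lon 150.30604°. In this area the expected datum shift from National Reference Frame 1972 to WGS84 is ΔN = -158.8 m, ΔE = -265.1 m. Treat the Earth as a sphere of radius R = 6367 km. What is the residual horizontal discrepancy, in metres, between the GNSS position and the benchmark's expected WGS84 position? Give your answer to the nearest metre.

Observed coordinate differences: Δφ = -0.00111°, Δλ = -0.00266°.
Converting to metres (1° lat = 111125 m, cos φ = 0.797319): observed ΔN = -123.3 m, observed ΔE = -235.7 m.
Subtracting the expected shift leaves a residual of -123.3 − (-158.8) = 35.5 m north and -235.7 − (-265.1) = 29.4 m east.
Residual distance = √(35.5² + 29.4²) = 46.1 m.

46 m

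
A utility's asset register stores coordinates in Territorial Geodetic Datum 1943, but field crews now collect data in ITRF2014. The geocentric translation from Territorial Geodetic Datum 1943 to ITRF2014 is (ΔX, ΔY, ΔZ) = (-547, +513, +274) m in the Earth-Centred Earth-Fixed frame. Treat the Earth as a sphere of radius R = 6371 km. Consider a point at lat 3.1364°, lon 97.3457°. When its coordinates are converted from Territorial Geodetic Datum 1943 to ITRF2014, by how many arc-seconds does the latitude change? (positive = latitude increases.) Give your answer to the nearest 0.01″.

Δφ = 7.83″

sin φ = 0.054713, cos φ = 0.998502, sin λ = 0.991793, cos λ = -0.127856.
North component: ΔN = −sin φ cos λ·ΔX − sin φ sin λ·ΔY + cos φ·ΔZ = −(0.054713)(-0.127856)(-547) − (0.054713)(0.991793)(513) + (0.998502)(274) = 241.93 m.
1° of latitude spans πR/180 = 111195 m, so Δφ = 241.93 / 111195 × 3600 = 7.832″.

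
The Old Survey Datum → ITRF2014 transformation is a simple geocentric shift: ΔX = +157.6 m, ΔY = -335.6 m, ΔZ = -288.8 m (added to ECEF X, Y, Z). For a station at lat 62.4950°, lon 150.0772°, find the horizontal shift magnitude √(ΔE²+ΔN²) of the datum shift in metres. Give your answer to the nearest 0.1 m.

At φ = 62.4950°, λ = 150.0772°: sin φ = 0.886971, cos φ = 0.461826, sin λ = 0.498833, cos λ = -0.866698.
ΔE = −sin λ·ΔX + cos λ·ΔY = −(0.498833)·(157.6) + (-0.866698)·(-335.6) = 212.25 m.
ΔN = −sin φ cos λ·ΔX − sin φ sin λ·ΔY + cos φ·ΔZ = −(0.886971)(-0.866698)(157.6) − (0.886971)(0.498833)(-335.6) + (0.461826)(-288.8) = 136.26 m.
Horizontal magnitude = √(ΔE² + ΔN²) = √(212.25² + 136.26²) = 252.22 m.

252.2 m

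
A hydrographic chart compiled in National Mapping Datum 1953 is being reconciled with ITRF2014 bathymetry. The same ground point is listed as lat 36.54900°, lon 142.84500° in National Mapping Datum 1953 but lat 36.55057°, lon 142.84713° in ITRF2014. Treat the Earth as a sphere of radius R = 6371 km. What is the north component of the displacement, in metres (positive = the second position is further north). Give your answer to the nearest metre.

Δφ = 36.55057° − 36.54900° = +0.00157°; Δλ = 142.84713° − 142.84500° = +0.00213°.
1° along a meridian = πR/180 = 111195 m.
ΔN = Δφ × 111195 = 174.6 m; ΔE = Δλ × 111195 × cos(36.54900°) = +0.00213 × 111195 × 0.803348 = 190.3 m.

ΔN = 175 m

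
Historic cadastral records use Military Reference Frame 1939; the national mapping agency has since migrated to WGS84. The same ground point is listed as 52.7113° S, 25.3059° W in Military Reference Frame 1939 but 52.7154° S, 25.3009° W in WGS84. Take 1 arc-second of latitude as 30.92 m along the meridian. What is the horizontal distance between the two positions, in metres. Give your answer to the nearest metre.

567 m

Δφ = -52.7154° − -52.7113° = -0.0041°; Δλ = -25.3009° − -25.3059° = +0.0050°.
1° of latitude = 3600 × 30.92 = 111312 m.
ΔN = Δφ × 111312 = -456.4 m; ΔE = Δλ × 111312 × cos(-52.7113°) = +0.0050 × 111312 × 0.605832 = 337.2 m.
Distance = √(ΔE² + ΔN²) = √(337.2² + (-456.4)²) = 567.4 m.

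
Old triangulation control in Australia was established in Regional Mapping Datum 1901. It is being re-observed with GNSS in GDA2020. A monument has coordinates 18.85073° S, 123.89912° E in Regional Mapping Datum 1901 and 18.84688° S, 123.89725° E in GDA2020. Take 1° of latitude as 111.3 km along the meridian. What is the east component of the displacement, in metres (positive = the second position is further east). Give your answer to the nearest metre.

Δφ = -18.84688° − -18.85073° = +0.00385°; Δλ = 123.89725° − 123.89912° = -0.00187°.
ΔN = Δφ × 111300 = 428.5 m; ΔE = Δλ × 111300 × cos(-18.85073°) = -0.00187 × 111300 × 0.946364 = -197.0 m.

ΔE = -197 m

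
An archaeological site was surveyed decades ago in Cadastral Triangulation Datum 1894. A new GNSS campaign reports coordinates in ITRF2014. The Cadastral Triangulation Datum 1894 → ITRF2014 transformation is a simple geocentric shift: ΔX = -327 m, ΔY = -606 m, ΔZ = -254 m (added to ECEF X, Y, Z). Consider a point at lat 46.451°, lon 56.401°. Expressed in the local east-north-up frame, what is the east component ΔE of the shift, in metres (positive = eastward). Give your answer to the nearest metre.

At φ = 46.451°, λ = 56.401°: sin φ = 0.724785, cos φ = 0.688975, sin λ = 0.832931, cos λ = 0.553377.
ΔE = −sin λ·ΔX + cos λ·ΔY = −(0.832931)·(-327) + (0.553377)·(-606) = -62.98 m.

ΔE = -63 m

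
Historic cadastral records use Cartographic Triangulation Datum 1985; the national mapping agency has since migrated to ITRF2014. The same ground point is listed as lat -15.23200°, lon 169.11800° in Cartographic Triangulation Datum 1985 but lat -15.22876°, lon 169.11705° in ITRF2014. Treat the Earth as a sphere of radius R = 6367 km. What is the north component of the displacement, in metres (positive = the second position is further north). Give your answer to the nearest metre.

ΔN = 360 m

Δφ = -15.22876° − -15.23200° = +0.00324°; Δλ = 169.11705° − 169.11800° = -0.00095°.
1° along a meridian = πR/180 = 111125 m.
ΔN = Δφ × 111125 = 360.0 m; ΔE = Δλ × 111125 × cos(-15.23200°) = -0.00095 × 111125 × 0.964870 = -101.9 m.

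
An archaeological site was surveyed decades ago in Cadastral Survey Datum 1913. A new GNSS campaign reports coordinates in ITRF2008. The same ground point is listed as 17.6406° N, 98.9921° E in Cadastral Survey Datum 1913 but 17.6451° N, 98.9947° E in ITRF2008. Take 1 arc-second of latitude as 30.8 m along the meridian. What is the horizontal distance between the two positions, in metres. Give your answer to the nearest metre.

570 m

Δφ = 17.6451° − 17.6406° = +0.0045°; Δλ = 98.9947° − 98.9921° = +0.0026°.
1° of latitude = 3600 × 30.80 = 110880 m.
ΔN = Δφ × 110880 = 499.0 m; ΔE = Δλ × 110880 × cos(17.6406°) = +0.0026 × 110880 × 0.952976 = 274.7 m.
Distance = √(ΔE² + ΔN²) = √(274.7² + 499.0²) = 569.6 m.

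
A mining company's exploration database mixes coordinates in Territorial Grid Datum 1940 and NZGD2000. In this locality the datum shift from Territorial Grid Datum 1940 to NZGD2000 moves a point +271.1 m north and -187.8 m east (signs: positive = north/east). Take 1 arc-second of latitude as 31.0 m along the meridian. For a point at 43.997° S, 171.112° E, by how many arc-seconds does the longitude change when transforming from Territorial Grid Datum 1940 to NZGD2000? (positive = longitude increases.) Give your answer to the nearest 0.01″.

Δλ = -8.42″

At latitude -43.997°, cos φ = 0.719376.
1″ of longitude at this latitude = 31.00 × cos φ = 22.3007 m, so Δλ = -187.8 / 22.3007 = -8.421″.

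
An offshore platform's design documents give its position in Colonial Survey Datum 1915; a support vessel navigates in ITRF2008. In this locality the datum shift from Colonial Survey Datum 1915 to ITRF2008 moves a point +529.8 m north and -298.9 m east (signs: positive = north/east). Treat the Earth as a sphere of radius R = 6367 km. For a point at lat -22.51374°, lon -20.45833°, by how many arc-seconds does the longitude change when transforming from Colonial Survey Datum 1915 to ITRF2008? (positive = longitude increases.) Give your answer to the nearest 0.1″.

At latitude -22.51374°, cos φ = 0.923788.
One radian of longitude at latitude φ spans R cos φ, so Δλ = ΔE / (R cos φ) = -298.9 / (6367000 × 0.923788) = -5.0818e-05 rad = -10.482″.

Δλ = -10.5″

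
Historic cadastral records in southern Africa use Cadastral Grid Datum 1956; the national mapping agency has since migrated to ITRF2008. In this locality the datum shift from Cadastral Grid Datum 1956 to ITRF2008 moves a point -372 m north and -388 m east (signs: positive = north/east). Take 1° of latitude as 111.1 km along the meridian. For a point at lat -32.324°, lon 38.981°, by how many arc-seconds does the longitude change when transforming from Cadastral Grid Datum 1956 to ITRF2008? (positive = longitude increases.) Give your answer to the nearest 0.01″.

At latitude -32.324°, cos φ = 0.845038.
1° of longitude at this latitude = 111.1 × cos φ = 93.88 km, so Δλ = -388.0 / 93883.7 = -0.0041328° = -14.878″.

Δλ = -14.88″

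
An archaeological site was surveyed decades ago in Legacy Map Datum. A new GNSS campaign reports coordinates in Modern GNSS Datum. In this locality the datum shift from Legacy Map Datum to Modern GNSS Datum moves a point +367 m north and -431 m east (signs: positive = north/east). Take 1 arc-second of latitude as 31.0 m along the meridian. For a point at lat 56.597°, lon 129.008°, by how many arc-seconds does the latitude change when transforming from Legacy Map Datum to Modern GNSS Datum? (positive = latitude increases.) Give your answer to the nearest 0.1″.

1″ of latitude = 31.00 m, so Δφ = 367.0 / 31.00 = 11.839″.

Δφ = 11.8″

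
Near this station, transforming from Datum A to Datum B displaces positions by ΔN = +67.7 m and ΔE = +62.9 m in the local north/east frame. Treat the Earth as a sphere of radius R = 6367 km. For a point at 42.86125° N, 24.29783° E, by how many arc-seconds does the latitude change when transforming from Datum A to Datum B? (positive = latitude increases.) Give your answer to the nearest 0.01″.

Δφ = 2.19″

On a sphere of radius R, 1 rad of latitude = R, so Δφ = ΔN / R = 67.7 / 6367000 = 1.0633e-05 rad = 2.193″.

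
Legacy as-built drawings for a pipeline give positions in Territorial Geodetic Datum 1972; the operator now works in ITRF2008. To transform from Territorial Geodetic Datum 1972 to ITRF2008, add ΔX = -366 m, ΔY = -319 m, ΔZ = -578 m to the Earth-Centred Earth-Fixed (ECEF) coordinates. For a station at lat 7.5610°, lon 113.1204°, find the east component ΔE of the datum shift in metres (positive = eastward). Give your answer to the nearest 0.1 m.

The local east axis at (φ, λ) is (−sin λ, cos λ, 0), so ΔE = −sin(113.1204°)·(-366) + cos(113.1204°)·(-319) = 461.86 m.

ΔE = 461.9 m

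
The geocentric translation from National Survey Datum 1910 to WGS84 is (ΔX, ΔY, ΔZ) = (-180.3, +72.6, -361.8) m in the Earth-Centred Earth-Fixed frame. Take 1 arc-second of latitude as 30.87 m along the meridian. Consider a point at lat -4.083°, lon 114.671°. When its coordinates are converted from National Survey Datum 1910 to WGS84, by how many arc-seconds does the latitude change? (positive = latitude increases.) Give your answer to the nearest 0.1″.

Δφ = -11.4″

sin φ = -0.071201, cos φ = 0.997462, sin λ = 0.908720, cos λ = -0.417407.
North component: ΔN = −sin φ cos λ·ΔX − sin φ sin λ·ΔY + cos φ·ΔZ = −(-0.071201)(-0.417407)(-180.3) − (-0.071201)(0.908720)(72.6) + (0.997462)(-361.8) = -350.83 m.
1° of latitude spans 3600 × 30.87 = 111132 m, so Δφ = -350.83 / 111132 × 3600 = -11.365″.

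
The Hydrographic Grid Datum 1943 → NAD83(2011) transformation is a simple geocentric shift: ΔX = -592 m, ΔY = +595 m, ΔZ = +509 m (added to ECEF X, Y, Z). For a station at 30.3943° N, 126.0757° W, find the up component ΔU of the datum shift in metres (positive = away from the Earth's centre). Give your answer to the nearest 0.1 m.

ΔU = 143.4 m

At φ = 30.3943°, λ = -126.0757°: sin φ = 0.505948, cos φ = 0.862564, sin λ = -0.808240, cos λ = -0.588854.
ΔU = cos φ cos λ·ΔX + cos φ sin λ·ΔY + sin φ·ΔZ = (0.862564)(-0.588854)(-592) + (0.862564)(-0.808240)(595) + (0.505948)(509) = 143.41 m.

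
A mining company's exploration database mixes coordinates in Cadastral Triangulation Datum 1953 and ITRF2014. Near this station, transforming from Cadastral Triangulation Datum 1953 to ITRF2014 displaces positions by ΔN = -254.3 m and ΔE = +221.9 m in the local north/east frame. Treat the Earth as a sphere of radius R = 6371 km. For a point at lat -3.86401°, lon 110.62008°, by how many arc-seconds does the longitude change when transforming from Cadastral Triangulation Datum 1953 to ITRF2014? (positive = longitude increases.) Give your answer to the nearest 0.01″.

Δλ = 7.20″

At latitude -3.86401°, cos φ = 0.997727.
One radian of longitude at latitude φ spans R cos φ, so Δλ = ΔE / (R cos φ) = 221.9 / (6371000 × 0.997727) = 3.4909e-05 rad = 7.201″.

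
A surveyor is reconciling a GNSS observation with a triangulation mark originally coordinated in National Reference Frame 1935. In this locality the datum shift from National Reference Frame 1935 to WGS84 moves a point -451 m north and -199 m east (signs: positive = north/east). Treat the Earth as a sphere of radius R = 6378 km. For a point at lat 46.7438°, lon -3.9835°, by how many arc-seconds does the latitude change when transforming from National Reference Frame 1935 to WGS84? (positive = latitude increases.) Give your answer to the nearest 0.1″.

On a sphere of radius R, 1 rad of latitude = R, so Δφ = ΔN / R = -451.0 / 6378000 = -7.0712e-05 rad = -14.585″.

Δφ = -14.6″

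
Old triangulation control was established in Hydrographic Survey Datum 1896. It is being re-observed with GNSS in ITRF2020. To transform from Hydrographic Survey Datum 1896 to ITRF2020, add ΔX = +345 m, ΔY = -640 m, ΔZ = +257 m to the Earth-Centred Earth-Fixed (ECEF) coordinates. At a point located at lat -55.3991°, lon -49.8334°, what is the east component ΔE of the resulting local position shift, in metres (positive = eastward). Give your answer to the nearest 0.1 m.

At φ = -55.3991°, λ = -49.8334°: sin φ = -0.823127, cos φ = 0.567857, sin λ = -0.764172, cos λ = 0.645012.
ΔE = −sin λ·ΔX + cos λ·ΔY = −(-0.764172)·(345) + (0.645012)·(-640) = -149.17 m.

ΔE = -149.2 m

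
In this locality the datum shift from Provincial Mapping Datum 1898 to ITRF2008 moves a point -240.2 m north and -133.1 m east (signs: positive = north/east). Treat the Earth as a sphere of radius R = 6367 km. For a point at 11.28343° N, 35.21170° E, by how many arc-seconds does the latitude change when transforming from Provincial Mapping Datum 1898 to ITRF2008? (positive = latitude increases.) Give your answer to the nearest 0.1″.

On a sphere of radius R, 1 rad of latitude = R, so Δφ = ΔN / R = -240.2 / 6367000 = -3.7726e-05 rad = -7.781″.

Δφ = -7.8″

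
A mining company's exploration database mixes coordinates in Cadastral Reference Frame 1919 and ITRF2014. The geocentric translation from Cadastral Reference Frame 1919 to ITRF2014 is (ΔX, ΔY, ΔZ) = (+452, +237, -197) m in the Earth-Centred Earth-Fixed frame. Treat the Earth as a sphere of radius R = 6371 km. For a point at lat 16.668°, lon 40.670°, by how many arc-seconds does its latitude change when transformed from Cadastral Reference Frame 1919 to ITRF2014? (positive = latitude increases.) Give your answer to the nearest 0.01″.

sin φ = 0.286826, cos φ = 0.957983, sin λ = 0.651701, cos λ = 0.758476.
North component: ΔN = −sin φ cos λ·ΔX − sin φ sin λ·ΔY + cos φ·ΔZ = −(0.286826)(0.758476)(452) − (0.286826)(0.651701)(237) + (0.957983)(-197) = -331.36 m.
1° of latitude spans πR/180 = 111195 m, so Δφ = -331.36 / 111195 × 3600 = -10.728″.

Δφ = -10.73″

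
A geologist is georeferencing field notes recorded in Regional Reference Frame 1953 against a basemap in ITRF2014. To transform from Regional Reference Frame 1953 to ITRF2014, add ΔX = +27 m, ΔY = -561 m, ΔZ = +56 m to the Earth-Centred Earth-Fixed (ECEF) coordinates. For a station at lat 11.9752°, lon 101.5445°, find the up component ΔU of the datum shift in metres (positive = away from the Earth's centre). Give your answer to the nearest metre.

ΔU = -531 m

The local up (radial) axis is (cos φ cos λ, cos φ sin λ, sin φ), giving ΔU = -5.286 − 537.689 + 11.619 = -531.36 m.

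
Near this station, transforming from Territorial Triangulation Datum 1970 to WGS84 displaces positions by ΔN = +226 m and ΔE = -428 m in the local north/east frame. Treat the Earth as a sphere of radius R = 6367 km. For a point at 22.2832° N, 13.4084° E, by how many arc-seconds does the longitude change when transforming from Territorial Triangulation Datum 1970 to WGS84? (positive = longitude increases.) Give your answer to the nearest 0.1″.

At latitude 22.2832°, cos φ = 0.925321.
One radian of longitude at latitude φ spans R cos φ, so Δλ = ΔE / (R cos φ) = -428.0 / (6367000 × 0.925321) = -7.2647e-05 rad = -14.984″.

Δλ = -15.0″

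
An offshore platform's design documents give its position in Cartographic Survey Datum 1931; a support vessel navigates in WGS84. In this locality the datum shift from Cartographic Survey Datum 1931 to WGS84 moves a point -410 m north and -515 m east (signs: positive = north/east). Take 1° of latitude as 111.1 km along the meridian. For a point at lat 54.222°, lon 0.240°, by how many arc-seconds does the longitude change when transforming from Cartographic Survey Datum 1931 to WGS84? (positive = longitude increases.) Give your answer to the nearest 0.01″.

Δλ = -28.54″

At latitude 54.222°, cos φ = 0.584646.
1° of longitude at this latitude = 111.1 × cos φ = 64.95 km, so Δλ = -515.0 / 64954.2 = -0.0079287° = -28.543″.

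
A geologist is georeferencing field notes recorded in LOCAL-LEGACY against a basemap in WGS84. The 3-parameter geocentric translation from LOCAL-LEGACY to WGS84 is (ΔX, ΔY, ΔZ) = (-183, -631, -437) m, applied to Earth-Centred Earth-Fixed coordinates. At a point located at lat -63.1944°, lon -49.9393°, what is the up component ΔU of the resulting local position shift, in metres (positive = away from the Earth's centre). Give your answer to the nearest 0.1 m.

ΔU = 554.7 m

The local up (radial) axis is (cos φ cos λ, cos φ sin λ, sin φ), giving ΔU = -53.114 + 217.791 + 390.041 = 554.72 m.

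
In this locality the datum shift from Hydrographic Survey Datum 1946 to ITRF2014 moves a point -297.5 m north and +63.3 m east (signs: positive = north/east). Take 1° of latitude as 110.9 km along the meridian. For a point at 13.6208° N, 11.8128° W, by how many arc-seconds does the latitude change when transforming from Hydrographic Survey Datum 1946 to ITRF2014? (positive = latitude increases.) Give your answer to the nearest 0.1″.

Δφ = -9.7″

1° of latitude = 110.9 km, so Δφ = -297.5 / 110900 = -0.0026826° = -9.657″.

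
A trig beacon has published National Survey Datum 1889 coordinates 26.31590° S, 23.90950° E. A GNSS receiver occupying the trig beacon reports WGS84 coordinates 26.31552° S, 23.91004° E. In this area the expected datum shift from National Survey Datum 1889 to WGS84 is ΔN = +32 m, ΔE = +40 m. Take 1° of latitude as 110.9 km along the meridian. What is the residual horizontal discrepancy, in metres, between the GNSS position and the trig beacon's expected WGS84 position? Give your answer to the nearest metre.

Observed coordinate differences: Δφ = +0.00038°, Δλ = +0.00054°.
Converting to metres (1° lat = 110900 m, cos φ = 0.896363): observed ΔN = 42.1 m, observed ΔE = 53.7 m.
Subtracting the expected shift leaves a residual of 42.1 − (32) = 10.1 m north and 53.7 − (40) = 13.7 m east.
Residual distance = √(10.1² + 13.7²) = 17.0 m.

17 m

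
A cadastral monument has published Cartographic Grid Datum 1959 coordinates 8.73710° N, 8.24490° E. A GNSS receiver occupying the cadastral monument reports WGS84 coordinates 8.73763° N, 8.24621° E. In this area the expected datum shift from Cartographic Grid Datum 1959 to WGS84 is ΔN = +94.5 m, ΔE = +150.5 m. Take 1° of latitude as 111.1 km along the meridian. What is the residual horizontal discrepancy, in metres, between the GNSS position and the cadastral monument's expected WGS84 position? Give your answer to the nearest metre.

36 m

Observed coordinate differences: Δφ = +0.00053°, Δλ = +0.00131°.
Converting to metres (1° lat = 111100 m, cos φ = 0.988396): observed ΔN = 58.9 m, observed ΔE = 143.9 m.
Subtracting the expected shift leaves a residual of 58.9 − (94.5) = -35.6 m north and 143.9 − (150.5) = -6.6 m east.
Residual distance = √((-35.6)² + (-6.6)²) = 36.2 m.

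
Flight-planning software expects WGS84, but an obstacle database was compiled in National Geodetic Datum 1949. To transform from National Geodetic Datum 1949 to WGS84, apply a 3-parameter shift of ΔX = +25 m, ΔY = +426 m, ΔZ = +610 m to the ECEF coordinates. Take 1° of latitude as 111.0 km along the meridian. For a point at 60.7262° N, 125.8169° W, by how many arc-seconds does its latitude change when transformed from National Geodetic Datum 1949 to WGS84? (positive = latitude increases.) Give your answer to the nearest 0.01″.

sin φ = 0.872293, cos φ = 0.488984, sin λ = -0.810891, cos λ = -0.585197.
North component: ΔN = −sin φ cos λ·ΔX − sin φ sin λ·ΔY + cos φ·ΔZ = −(0.872293)(-0.585197)(25) − (0.872293)(-0.810891)(426) + (0.488984)(610) = 612.37 m.
1° of latitude spans 111000 m, so Δφ = 612.37 / 111000 × 3600 = 19.861″.

Δφ = 19.86″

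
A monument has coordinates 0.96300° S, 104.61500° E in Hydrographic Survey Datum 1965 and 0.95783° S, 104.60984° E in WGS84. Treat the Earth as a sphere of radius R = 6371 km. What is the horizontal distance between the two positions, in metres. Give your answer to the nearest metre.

Δφ = -0.95783° − -0.96300° = +0.00517°; Δλ = 104.60984° − 104.61500° = -0.00516°.
1° along a meridian = πR/180 = 111195 m.
ΔN = Δφ × 111195 = 574.9 m; ΔE = Δλ × 111195 × cos(-0.96300°) = -0.00516 × 111195 × 0.999859 = -573.7 m.
Distance = √(ΔE² + ΔN²) = √((-573.7)² + 574.9²) = 812.2 m.

812 m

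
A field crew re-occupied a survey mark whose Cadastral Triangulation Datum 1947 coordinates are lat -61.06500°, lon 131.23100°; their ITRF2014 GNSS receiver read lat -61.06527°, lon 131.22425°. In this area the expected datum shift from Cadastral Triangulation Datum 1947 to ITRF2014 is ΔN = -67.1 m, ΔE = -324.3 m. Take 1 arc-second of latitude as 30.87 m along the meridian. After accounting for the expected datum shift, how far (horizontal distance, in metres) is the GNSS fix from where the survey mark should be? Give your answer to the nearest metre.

54 m

Observed coordinate differences: Δφ = -0.00027°, Δλ = -0.00675°.
Converting to metres (1° lat = 111132 m, cos φ = 0.483817): observed ΔN = -30.0 m, observed ΔE = -362.9 m.
Subtracting the expected shift leaves a residual of -30.0 − (-67.1) = 37.1 m north and -362.9 − (-324.3) = -38.6 m east.
Residual distance = √(37.1² + (-38.6)²) = 53.6 m.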